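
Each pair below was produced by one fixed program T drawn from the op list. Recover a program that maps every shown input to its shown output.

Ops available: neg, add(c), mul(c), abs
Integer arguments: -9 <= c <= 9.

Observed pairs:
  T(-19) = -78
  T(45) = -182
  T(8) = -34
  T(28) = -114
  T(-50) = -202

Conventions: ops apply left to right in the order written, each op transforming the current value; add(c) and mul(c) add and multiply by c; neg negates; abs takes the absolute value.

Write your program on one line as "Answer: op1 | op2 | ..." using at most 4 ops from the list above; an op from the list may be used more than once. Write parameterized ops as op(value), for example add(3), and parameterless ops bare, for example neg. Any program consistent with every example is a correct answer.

abs | neg | mul(4) | add(-2)

Check, running the answer program on each example:
  -19 -> 19 -> -19 -> -76 -> -78
  45 -> 45 -> -45 -> -180 -> -182
  8 -> 8 -> -8 -> -32 -> -34
  28 -> 28 -> -28 -> -112 -> -114
  -50 -> 50 -> -50 -> -200 -> -202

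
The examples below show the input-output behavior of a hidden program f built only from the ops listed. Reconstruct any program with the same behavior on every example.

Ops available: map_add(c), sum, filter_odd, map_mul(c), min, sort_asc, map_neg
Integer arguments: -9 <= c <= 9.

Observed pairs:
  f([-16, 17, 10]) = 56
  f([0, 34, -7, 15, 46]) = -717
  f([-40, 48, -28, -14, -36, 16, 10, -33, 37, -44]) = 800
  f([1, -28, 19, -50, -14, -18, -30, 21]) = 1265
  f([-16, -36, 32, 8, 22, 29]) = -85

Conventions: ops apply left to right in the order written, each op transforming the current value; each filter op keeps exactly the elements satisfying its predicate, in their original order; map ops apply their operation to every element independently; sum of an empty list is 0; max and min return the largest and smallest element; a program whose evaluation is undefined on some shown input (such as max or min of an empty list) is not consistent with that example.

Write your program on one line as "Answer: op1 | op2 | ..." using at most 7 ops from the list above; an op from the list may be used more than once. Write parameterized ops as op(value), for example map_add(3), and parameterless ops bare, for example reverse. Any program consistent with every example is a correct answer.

map_neg | map_mul(9) | sort_asc | map_add(1) | filter_odd | sum

Check, running the answer program on each example:
  [-16, 17, 10] -> [16, -17, -10] -> [144, -153, -90] -> [-153, -90, 144] -> [-152, -89, 145] -> [-89, 145] -> 56
  [0, 34, -7, 15, 46] -> [0, -34, 7, -15, -46] -> [0, -306, 63, -135, -414] -> [-414, -306, -135, 0, 63] -> [-413, -305, -134, 1, 64] -> [-413, -305, 1] -> -717
  [-40, 48, -28, -14, -36, 16, 10, -33, 37, -44] -> [40, -48, 28, 14, 36, -16, -10, 33, -37, 44] -> [360, -432, 252, 126, 324, -144, -90, 297, -333, 396] -> [-432, -333, -144, -90, 126, 252, 297, 324, 360, 396] -> [-431, -332, -143, -89, 127, 253, 298, 325, 361, 397] -> [-431, -143, -89, 127, 253, 325, 361, 397] -> 800
  [1, -28, 19, -50, -14, -18, -30, 21] -> [-1, 28, -19, 50, 14, 18, 30, -21] -> [-9, 252, -171, 450, 126, 162, 270, -189] -> [-189, -171, -9, 126, 162, 252, 270, 450] -> [-188, -170, -8, 127, 163, 253, 271, 451] -> [127, 163, 253, 271, 451] -> 1265
  [-16, -36, 32, 8, 22, 29] -> [16, 36, -32, -8, -22, -29] -> [144, 324, -288, -72, -198, -261] -> [-288, -261, -198, -72, 144, 324] -> [-287, -260, -197, -71, 145, 325] -> [-287, -197, -71, 145, 325] -> -85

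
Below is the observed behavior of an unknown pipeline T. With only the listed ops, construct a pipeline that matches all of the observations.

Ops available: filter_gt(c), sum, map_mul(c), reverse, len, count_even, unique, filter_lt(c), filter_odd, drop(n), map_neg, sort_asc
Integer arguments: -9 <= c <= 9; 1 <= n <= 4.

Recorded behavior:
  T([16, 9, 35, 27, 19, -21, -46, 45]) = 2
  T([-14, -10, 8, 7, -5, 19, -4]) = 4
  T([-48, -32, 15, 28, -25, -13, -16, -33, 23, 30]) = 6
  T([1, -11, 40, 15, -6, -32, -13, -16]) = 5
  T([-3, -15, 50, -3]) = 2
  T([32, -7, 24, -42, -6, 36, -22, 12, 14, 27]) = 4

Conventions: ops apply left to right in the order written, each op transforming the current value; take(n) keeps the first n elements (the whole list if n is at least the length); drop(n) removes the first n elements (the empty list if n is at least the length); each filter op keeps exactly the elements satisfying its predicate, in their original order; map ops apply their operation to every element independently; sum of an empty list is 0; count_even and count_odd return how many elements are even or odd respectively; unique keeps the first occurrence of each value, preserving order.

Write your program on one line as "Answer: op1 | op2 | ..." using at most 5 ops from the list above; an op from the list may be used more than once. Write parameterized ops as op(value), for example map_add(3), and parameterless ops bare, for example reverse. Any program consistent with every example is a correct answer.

filter_lt(1) | unique | reverse | len

Check, running the answer program on each example:
  [16, 9, 35, 27, 19, -21, -46, 45] -> [-21, -46] -> [-21, -46] -> [-46, -21] -> 2
  [-14, -10, 8, 7, -5, 19, -4] -> [-14, -10, -5, -4] -> [-14, -10, -5, -4] -> [-4, -5, -10, -14] -> 4
  [-48, -32, 15, 28, -25, -13, -16, -33, 23, 30] -> [-48, -32, -25, -13, -16, -33] -> [-48, -32, -25, -13, -16, -33] -> [-33, -16, -13, -25, -32, -48] -> 6
  [1, -11, 40, 15, -6, -32, -13, -16] -> [-11, -6, -32, -13, -16] -> [-11, -6, -32, -13, -16] -> [-16, -13, -32, -6, -11] -> 5
  [-3, -15, 50, -3] -> [-3, -15, -3] -> [-3, -15] -> [-15, -3] -> 2
  [32, -7, 24, -42, -6, 36, -22, 12, 14, 27] -> [-7, -42, -6, -22] -> [-7, -42, -6, -22] -> [-22, -6, -42, -7] -> 4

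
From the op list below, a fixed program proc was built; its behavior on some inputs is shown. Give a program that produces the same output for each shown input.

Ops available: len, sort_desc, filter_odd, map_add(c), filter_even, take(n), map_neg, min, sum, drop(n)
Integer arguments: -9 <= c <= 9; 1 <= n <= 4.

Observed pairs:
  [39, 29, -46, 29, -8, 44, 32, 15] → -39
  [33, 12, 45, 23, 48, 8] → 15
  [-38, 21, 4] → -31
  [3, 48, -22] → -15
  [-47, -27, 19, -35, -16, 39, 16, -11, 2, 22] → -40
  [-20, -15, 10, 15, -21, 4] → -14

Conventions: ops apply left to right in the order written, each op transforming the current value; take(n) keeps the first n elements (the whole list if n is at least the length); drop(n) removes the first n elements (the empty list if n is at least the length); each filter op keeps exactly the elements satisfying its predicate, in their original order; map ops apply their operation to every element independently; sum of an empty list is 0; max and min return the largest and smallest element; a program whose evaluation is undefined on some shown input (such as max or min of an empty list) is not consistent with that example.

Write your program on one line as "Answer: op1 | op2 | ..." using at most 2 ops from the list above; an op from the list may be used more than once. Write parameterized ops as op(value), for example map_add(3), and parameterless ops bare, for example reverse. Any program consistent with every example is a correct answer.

map_add(7) | min

Check, running the answer program on each example:
  [39, 29, -46, 29, -8, 44, 32, 15] -> [46, 36, -39, 36, -1, 51, 39, 22] -> -39
  [33, 12, 45, 23, 48, 8] -> [40, 19, 52, 30, 55, 15] -> 15
  [-38, 21, 4] -> [-31, 28, 11] -> -31
  [3, 48, -22] -> [10, 55, -15] -> -15
  [-47, -27, 19, -35, -16, 39, 16, -11, 2, 22] -> [-40, -20, 26, -28, -9, 46, 23, -4, 9, 29] -> -40
  [-20, -15, 10, 15, -21, 4] -> [-13, -8, 17, 22, -14, 11] -> -14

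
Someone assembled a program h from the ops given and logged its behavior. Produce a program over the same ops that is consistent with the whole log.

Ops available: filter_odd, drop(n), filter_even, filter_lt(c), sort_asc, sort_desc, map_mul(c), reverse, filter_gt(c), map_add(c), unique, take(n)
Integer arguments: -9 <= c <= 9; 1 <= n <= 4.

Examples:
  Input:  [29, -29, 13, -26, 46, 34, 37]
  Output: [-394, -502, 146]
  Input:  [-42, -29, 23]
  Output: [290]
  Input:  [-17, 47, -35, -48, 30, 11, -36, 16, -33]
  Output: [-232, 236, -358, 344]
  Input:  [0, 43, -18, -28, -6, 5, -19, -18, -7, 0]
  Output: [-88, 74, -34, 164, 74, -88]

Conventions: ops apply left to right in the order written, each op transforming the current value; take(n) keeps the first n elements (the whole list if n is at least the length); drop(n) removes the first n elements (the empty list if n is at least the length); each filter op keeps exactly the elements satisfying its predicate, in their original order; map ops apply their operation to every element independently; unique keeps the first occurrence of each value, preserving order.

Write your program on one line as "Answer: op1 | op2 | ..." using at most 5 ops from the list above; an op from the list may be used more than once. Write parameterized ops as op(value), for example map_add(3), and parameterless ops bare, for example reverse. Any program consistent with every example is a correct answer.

map_add(9) | map_mul(-9) | map_add(-7) | reverse | filter_even

Check, running the answer program on each example:
  [29, -29, 13, -26, 46, 34, 37] -> [38, -20, 22, -17, 55, 43, 46] -> [-342, 180, -198, 153, -495, -387, -414] -> [-349, 173, -205, 146, -502, -394, -421] -> [-421, -394, -502, 146, -205, 173, -349] -> [-394, -502, 146]
  [-42, -29, 23] -> [-33, -20, 32] -> [297, 180, -288] -> [290, 173, -295] -> [-295, 173, 290] -> [290]
  [-17, 47, -35, -48, 30, 11, -36, 16, -33] -> [-8, 56, -26, -39, 39, 20, -27, 25, -24] -> [72, -504, 234, 351, -351, -180, 243, -225, 216] -> [65, -511, 227, 344, -358, -187, 236, -232, 209] -> [209, -232, 236, -187, -358, 344, 227, -511, 65] -> [-232, 236, -358, 344]
  [0, 43, -18, -28, -6, 5, -19, -18, -7, 0] -> [9, 52, -9, -19, 3, 14, -10, -9, 2, 9] -> [-81, -468, 81, 171, -27, -126, 90, 81, -18, -81] -> [-88, -475, 74, 164, -34, -133, 83, 74, -25, -88] -> [-88, -25, 74, 83, -133, -34, 164, 74, -475, -88] -> [-88, 74, -34, 164, 74, -88]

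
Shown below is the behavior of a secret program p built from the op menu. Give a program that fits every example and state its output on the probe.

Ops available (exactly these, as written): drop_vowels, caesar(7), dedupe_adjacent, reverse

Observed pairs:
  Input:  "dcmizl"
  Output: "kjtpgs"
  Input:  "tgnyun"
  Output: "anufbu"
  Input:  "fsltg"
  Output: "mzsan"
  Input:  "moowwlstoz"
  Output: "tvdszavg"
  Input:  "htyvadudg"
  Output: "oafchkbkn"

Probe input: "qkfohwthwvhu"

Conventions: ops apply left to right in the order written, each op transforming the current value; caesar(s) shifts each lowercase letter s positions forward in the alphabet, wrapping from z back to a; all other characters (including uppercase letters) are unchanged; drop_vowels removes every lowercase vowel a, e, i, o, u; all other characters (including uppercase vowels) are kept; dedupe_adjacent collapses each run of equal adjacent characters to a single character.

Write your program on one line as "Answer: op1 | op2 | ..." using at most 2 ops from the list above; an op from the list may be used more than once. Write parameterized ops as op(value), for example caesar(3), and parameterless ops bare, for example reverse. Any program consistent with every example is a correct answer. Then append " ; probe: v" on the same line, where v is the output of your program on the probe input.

caesar(7) | dedupe_adjacent ; probe: "xrmvodaodcob"

Check, running the answer program on each example:
  "dcmizl" -> "kjtpgs" -> "kjtpgs"
  "tgnyun" -> "anufbu" -> "anufbu"
  "fsltg" -> "mzsan" -> "mzsan"
  "moowwlstoz" -> "tvvddszavg" -> "tvdszavg"
  "htyvadudg" -> "oafchkbkn" -> "oafchkbkn"
  probe: "qkfohwthwvhu" -> "xrmvodaodcob" -> "xrmvodaodcob"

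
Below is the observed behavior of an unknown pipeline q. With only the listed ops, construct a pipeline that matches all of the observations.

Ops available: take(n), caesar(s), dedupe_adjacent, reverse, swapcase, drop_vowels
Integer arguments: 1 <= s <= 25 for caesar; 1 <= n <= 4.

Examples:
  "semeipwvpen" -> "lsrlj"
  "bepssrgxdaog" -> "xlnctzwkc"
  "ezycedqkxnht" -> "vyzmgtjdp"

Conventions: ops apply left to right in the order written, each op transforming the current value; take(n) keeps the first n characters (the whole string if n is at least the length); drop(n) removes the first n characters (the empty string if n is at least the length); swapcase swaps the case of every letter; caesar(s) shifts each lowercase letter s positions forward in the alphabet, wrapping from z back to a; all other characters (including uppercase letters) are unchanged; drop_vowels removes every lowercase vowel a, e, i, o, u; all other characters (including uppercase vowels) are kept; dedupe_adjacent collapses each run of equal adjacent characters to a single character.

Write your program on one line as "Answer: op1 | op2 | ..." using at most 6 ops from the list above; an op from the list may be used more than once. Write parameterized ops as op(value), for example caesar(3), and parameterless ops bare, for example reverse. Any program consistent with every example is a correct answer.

swapcase | reverse | swapcase | caesar(22) | reverse | drop_vowels

Check, running the answer program on each example:
  "semeipwvpen" -> "SEMEIPWVPEN" -> "NEPVWPIEMES" -> "nepvwpiemes" -> "jalrsleaiao" -> "oaiaelsrlaj" -> "lsrlj"
  "bepssrgxdaog" -> "BEPSSRGXDAOG" -> "GOADXGRSSPEB" -> "goadxgrsspeb" -> "ckwztcnoolax" -> "xaloonctzwkc" -> "xlnctzwkc"
  "ezycedqkxnht" -> "EZYCEDQKXNHT" -> "THNXKQDECYZE" -> "thnxkqdecyze" -> "pdjtgmzayuva" -> "avuyazmgtjdp" -> "vyzmgtjdp"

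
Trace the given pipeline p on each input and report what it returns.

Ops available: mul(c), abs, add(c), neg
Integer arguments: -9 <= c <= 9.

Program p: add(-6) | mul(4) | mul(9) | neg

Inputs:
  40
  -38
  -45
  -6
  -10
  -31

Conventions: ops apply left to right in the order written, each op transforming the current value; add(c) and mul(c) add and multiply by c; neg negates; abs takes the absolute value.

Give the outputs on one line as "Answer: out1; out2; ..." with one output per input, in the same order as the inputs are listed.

Execution, op by op:
  40 -> 34 -> 136 -> 1224 -> -1224
  -38 -> -44 -> -176 -> -1584 -> 1584
  -45 -> -51 -> -204 -> -1836 -> 1836
  -6 -> -12 -> -48 -> -432 -> 432
  -10 -> -16 -> -64 -> -576 -> 576
  -31 -> -37 -> -148 -> -1332 -> 1332

-1224; 1584; 1836; 432; 576; 1332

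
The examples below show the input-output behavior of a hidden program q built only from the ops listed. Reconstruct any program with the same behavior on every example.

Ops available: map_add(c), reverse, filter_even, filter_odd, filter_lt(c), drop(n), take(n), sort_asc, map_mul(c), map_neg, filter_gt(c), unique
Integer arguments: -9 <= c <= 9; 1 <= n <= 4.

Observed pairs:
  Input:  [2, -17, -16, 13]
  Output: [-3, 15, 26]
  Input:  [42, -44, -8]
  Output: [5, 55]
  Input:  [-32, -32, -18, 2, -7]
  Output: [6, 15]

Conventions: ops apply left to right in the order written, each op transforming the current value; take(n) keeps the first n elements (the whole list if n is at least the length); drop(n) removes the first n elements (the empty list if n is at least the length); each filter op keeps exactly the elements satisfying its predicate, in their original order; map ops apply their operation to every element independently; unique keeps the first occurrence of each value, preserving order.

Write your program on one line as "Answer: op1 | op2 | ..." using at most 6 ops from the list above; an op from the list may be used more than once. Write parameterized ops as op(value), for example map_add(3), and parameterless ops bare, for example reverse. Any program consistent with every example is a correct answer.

sort_asc | map_add(7) | map_add(6) | unique | filter_gt(-4)

Check, running the answer program on each example:
  [2, -17, -16, 13] -> [-17, -16, 2, 13] -> [-10, -9, 9, 20] -> [-4, -3, 15, 26] -> [-4, -3, 15, 26] -> [-3, 15, 26]
  [42, -44, -8] -> [-44, -8, 42] -> [-37, -1, 49] -> [-31, 5, 55] -> [-31, 5, 55] -> [5, 55]
  [-32, -32, -18, 2, -7] -> [-32, -32, -18, -7, 2] -> [-25, -25, -11, 0, 9] -> [-19, -19, -5, 6, 15] -> [-19, -5, 6, 15] -> [6, 15]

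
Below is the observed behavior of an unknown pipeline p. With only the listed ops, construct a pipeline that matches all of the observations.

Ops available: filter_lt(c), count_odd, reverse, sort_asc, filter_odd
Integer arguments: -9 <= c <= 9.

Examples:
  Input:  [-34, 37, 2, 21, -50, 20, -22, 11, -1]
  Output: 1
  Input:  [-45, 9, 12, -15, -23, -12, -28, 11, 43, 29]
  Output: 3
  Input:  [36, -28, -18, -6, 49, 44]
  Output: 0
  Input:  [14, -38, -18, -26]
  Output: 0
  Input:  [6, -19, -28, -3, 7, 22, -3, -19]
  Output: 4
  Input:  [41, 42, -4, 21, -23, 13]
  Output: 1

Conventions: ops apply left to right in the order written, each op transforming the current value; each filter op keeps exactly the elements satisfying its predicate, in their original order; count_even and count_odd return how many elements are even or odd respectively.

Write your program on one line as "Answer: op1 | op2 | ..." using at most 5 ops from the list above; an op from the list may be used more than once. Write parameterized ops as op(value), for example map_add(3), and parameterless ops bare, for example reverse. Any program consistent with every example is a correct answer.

filter_lt(6) | reverse | filter_odd | sort_asc | count_odd

Check, running the answer program on each example:
  [-34, 37, 2, 21, -50, 20, -22, 11, -1] -> [-34, 2, -50, -22, -1] -> [-1, -22, -50, 2, -34] -> [-1] -> [-1] -> 1
  [-45, 9, 12, -15, -23, -12, -28, 11, 43, 29] -> [-45, -15, -23, -12, -28] -> [-28, -12, -23, -15, -45] -> [-23, -15, -45] -> [-45, -23, -15] -> 3
  [36, -28, -18, -6, 49, 44] -> [-28, -18, -6] -> [-6, -18, -28] -> [] -> [] -> 0
  [14, -38, -18, -26] -> [-38, -18, -26] -> [-26, -18, -38] -> [] -> [] -> 0
  [6, -19, -28, -3, 7, 22, -3, -19] -> [-19, -28, -3, -3, -19] -> [-19, -3, -3, -28, -19] -> [-19, -3, -3, -19] -> [-19, -19, -3, -3] -> 4
  [41, 42, -4, 21, -23, 13] -> [-4, -23] -> [-23, -4] -> [-23] -> [-23] -> 1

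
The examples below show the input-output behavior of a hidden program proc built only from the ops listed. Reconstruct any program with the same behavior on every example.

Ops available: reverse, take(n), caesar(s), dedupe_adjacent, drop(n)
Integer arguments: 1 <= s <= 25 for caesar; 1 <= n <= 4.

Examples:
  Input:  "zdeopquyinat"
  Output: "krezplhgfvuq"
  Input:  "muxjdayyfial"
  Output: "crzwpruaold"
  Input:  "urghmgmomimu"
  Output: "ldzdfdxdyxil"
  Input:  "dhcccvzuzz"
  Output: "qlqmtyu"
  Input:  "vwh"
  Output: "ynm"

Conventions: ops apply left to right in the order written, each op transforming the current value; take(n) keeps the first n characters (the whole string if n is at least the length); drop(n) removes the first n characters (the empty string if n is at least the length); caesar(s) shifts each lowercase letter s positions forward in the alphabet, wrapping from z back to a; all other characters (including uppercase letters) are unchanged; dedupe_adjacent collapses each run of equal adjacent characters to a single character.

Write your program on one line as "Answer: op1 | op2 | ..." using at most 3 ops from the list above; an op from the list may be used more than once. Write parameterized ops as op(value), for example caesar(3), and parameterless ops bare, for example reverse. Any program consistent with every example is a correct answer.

dedupe_adjacent | reverse | caesar(17)

Check, running the answer program on each example:
  "zdeopquyinat" -> "zdeopquyinat" -> "taniyuqpoedz" -> "krezplhgfvuq"
  "muxjdayyfial" -> "muxjdayfial" -> "laifyadjxum" -> "crzwpruaold"
  "urghmgmomimu" -> "urghmgmomimu" -> "umimomgmhgru" -> "ldzdfdxdyxil"
  "dhcccvzuzz" -> "dhcvzuz" -> "zuzvchd" -> "qlqmtyu"
  "vwh" -> "vwh" -> "hwv" -> "ynm"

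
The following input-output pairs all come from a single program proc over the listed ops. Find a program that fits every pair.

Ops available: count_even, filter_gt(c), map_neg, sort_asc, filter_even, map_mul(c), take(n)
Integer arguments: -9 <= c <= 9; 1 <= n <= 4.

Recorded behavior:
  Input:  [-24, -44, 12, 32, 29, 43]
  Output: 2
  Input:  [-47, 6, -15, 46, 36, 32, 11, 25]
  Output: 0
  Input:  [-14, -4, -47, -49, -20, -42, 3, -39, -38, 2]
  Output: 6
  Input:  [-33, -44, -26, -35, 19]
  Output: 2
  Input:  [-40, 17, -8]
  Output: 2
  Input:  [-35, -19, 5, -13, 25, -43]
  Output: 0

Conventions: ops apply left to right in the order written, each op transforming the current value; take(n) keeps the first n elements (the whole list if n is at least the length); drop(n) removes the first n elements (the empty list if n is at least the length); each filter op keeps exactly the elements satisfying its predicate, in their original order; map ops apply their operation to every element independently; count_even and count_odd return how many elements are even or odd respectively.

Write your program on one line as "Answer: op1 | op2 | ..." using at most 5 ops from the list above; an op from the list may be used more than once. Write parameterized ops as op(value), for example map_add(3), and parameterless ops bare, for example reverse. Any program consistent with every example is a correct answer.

map_neg | filter_gt(-5) | map_neg | sort_asc | count_even

Check, running the answer program on each example:
  [-24, -44, 12, 32, 29, 43] -> [24, 44, -12, -32, -29, -43] -> [24, 44] -> [-24, -44] -> [-44, -24] -> 2
  [-47, 6, -15, 46, 36, 32, 11, 25] -> [47, -6, 15, -46, -36, -32, -11, -25] -> [47, 15] -> [-47, -15] -> [-47, -15] -> 0
  [-14, -4, -47, -49, -20, -42, 3, -39, -38, 2] -> [14, 4, 47, 49, 20, 42, -3, 39, 38, -2] -> [14, 4, 47, 49, 20, 42, -3, 39, 38, -2] -> [-14, -4, -47, -49, -20, -42, 3, -39, -38, 2] -> [-49, -47, -42, -39, -38, -20, -14, -4, 2, 3] -> 6
  [-33, -44, -26, -35, 19] -> [33, 44, 26, 35, -19] -> [33, 44, 26, 35] -> [-33, -44, -26, -35] -> [-44, -35, -33, -26] -> 2
  [-40, 17, -8] -> [40, -17, 8] -> [40, 8] -> [-40, -8] -> [-40, -8] -> 2
  [-35, -19, 5, -13, 25, -43] -> [35, 19, -5, 13, -25, 43] -> [35, 19, 13, 43] -> [-35, -19, -13, -43] -> [-43, -35, -19, -13] -> 0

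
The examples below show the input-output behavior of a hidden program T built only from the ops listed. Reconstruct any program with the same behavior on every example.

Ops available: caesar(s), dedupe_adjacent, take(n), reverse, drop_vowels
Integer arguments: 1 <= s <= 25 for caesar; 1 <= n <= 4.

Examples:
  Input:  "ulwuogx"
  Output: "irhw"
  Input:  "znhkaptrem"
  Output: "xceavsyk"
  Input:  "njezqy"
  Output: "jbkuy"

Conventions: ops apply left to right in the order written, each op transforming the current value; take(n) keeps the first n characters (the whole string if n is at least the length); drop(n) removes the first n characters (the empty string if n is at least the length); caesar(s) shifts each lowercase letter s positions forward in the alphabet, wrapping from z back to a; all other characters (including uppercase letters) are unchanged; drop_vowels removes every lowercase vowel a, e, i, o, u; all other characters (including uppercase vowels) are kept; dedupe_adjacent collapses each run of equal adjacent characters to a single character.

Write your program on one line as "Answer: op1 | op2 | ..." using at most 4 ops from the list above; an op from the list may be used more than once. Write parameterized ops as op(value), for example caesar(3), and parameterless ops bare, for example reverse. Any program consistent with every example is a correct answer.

drop_vowels | reverse | caesar(15) | caesar(22)

Check, running the answer program on each example:
  "ulwuogx" -> "lwgx" -> "xgwl" -> "mvla" -> "irhw"
  "znhkaptrem" -> "znhkptrm" -> "mrtpkhnz" -> "bgiezwco" -> "xceavsyk"
  "njezqy" -> "njzqy" -> "yqzjn" -> "nfoyc" -> "jbkuy"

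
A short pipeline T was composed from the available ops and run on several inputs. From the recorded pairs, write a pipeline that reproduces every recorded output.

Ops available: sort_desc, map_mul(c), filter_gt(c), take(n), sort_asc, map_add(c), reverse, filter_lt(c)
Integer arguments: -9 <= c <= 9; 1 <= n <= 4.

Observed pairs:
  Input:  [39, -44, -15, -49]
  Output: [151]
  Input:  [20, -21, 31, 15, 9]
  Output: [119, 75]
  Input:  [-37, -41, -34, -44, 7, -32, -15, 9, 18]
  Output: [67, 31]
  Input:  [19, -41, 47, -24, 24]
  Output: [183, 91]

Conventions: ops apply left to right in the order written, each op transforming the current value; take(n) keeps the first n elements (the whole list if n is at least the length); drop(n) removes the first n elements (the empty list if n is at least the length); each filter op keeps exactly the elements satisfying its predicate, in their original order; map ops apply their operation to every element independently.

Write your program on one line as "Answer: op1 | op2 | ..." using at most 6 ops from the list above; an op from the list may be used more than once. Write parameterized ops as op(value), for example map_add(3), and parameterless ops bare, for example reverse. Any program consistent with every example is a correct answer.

filter_gt(-6) | map_mul(4) | map_add(-5) | sort_desc | take(2)

Check, running the answer program on each example:
  [39, -44, -15, -49] -> [39] -> [156] -> [151] -> [151] -> [151]
  [20, -21, 31, 15, 9] -> [20, 31, 15, 9] -> [80, 124, 60, 36] -> [75, 119, 55, 31] -> [119, 75, 55, 31] -> [119, 75]
  [-37, -41, -34, -44, 7, -32, -15, 9, 18] -> [7, 9, 18] -> [28, 36, 72] -> [23, 31, 67] -> [67, 31, 23] -> [67, 31]
  [19, -41, 47, -24, 24] -> [19, 47, 24] -> [76, 188, 96] -> [71, 183, 91] -> [183, 91, 71] -> [183, 91]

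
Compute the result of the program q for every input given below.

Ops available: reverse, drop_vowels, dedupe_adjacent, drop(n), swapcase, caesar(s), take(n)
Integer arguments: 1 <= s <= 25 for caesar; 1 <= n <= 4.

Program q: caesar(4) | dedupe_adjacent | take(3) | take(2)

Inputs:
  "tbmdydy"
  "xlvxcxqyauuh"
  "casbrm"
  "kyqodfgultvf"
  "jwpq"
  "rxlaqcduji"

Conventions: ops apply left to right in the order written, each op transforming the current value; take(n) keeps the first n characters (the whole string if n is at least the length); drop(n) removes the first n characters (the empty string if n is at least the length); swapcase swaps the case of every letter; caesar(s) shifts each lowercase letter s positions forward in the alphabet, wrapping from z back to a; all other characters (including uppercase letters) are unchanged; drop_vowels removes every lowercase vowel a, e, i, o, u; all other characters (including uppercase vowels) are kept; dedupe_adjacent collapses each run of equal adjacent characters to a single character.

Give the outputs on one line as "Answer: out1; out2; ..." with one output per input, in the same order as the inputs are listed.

Execution, op by op:
  "tbmdydy" -> "xfqhchc" -> "xfqhchc" -> "xfq" -> "xf"
  "xlvxcxqyauuh" -> "bpzbgbuceyyl" -> "bpzbgbuceyl" -> "bpz" -> "bp"
  "casbrm" -> "gewfvq" -> "gewfvq" -> "gew" -> "ge"
  "kyqodfgultvf" -> "ocushjkypxzj" -> "ocushjkypxzj" -> "ocu" -> "oc"
  "jwpq" -> "natu" -> "natu" -> "nat" -> "na"
  "rxlaqcduji" -> "vbpeughynm" -> "vbpeughynm" -> "vbp" -> "vb"

"xf"; "bp"; "ge"; "oc"; "na"; "vb"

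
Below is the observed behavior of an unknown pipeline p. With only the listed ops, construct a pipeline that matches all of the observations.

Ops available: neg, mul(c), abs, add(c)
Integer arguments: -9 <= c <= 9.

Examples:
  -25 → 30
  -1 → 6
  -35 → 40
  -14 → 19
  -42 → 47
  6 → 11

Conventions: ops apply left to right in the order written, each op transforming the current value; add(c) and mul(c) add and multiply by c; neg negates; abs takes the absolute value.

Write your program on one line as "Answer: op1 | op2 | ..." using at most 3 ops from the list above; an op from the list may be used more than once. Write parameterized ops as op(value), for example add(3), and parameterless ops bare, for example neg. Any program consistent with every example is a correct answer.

neg | abs | add(5)

Check, running the answer program on each example:
  -25 -> 25 -> 25 -> 30
  -1 -> 1 -> 1 -> 6
  -35 -> 35 -> 35 -> 40
  -14 -> 14 -> 14 -> 19
  -42 -> 42 -> 42 -> 47
  6 -> -6 -> 6 -> 11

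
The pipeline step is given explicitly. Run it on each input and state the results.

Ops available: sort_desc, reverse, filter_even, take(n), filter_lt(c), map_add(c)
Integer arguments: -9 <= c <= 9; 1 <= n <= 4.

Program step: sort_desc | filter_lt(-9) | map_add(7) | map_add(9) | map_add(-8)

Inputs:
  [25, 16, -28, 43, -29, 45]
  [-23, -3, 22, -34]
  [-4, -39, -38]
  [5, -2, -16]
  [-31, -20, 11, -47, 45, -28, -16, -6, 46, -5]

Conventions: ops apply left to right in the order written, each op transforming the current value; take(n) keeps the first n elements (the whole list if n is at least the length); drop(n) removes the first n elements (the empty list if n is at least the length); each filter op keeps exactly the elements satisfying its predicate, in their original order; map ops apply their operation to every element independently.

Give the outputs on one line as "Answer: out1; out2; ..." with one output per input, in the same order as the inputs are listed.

Execution, op by op:
  [25, 16, -28, 43, -29, 45] -> [45, 43, 25, 16, -28, -29] -> [-28, -29] -> [-21, -22] -> [-12, -13] -> [-20, -21]
  [-23, -3, 22, -34] -> [22, -3, -23, -34] -> [-23, -34] -> [-16, -27] -> [-7, -18] -> [-15, -26]
  [-4, -39, -38] -> [-4, -38, -39] -> [-38, -39] -> [-31, -32] -> [-22, -23] -> [-30, -31]
  [5, -2, -16] -> [5, -2, -16] -> [-16] -> [-9] -> [0] -> [-8]
  [-31, -20, 11, -47, 45, -28, -16, -6, 46, -5] -> [46, 45, 11, -5, -6, -16, -20, -28, -31, -47] -> [-16, -20, -28, -31, -47] -> [-9, -13, -21, -24, -40] -> [0, -4, -12, -15, -31] -> [-8, -12, -20, -23, -39]

[-20, -21]; [-15, -26]; [-30, -31]; [-8]; [-8, -12, -20, -23, -39]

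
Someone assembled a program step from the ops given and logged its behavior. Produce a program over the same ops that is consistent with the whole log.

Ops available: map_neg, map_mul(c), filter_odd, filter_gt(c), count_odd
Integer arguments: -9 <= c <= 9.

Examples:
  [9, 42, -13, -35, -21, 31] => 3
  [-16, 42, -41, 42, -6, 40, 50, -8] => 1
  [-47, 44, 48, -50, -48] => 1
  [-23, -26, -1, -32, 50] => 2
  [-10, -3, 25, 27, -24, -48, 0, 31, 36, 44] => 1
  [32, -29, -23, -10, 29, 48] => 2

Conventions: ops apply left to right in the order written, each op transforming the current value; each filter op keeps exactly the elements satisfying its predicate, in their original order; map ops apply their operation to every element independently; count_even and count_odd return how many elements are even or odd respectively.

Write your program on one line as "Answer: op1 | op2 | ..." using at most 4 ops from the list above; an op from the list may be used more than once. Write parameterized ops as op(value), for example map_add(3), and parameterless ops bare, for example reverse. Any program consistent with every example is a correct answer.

map_neg | filter_odd | filter_gt(-6) | count_odd

Check, running the answer program on each example:
  [9, 42, -13, -35, -21, 31] -> [-9, -42, 13, 35, 21, -31] -> [-9, 13, 35, 21, -31] -> [13, 35, 21] -> 3
  [-16, 42, -41, 42, -6, 40, 50, -8] -> [16, -42, 41, -42, 6, -40, -50, 8] -> [41] -> [41] -> 1
  [-47, 44, 48, -50, -48] -> [47, -44, -48, 50, 48] -> [47] -> [47] -> 1
  [-23, -26, -1, -32, 50] -> [23, 26, 1, 32, -50] -> [23, 1] -> [23, 1] -> 2
  [-10, -3, 25, 27, -24, -48, 0, 31, 36, 44] -> [10, 3, -25, -27, 24, 48, 0, -31, -36, -44] -> [3, -25, -27, -31] -> [3] -> 1
  [32, -29, -23, -10, 29, 48] -> [-32, 29, 23, 10, -29, -48] -> [29, 23, -29] -> [29, 23] -> 2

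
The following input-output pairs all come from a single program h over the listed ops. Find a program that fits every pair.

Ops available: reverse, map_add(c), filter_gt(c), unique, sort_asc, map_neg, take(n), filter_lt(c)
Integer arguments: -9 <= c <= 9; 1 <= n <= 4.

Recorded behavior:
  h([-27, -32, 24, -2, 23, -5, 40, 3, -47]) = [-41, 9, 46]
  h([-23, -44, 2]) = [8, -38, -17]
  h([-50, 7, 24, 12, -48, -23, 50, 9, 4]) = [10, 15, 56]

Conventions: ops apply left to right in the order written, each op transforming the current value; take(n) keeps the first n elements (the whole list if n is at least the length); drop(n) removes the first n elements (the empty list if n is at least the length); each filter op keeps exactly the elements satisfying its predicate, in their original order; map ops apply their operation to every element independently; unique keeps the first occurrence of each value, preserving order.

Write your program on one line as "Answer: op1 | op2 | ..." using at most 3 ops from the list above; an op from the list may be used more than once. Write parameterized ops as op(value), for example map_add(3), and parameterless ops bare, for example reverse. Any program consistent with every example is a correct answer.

map_add(6) | reverse | take(3)

Check, running the answer program on each example:
  [-27, -32, 24, -2, 23, -5, 40, 3, -47] -> [-21, -26, 30, 4, 29, 1, 46, 9, -41] -> [-41, 9, 46, 1, 29, 4, 30, -26, -21] -> [-41, 9, 46]
  [-23, -44, 2] -> [-17, -38, 8] -> [8, -38, -17] -> [8, -38, -17]
  [-50, 7, 24, 12, -48, -23, 50, 9, 4] -> [-44, 13, 30, 18, -42, -17, 56, 15, 10] -> [10, 15, 56, -17, -42, 18, 30, 13, -44] -> [10, 15, 56]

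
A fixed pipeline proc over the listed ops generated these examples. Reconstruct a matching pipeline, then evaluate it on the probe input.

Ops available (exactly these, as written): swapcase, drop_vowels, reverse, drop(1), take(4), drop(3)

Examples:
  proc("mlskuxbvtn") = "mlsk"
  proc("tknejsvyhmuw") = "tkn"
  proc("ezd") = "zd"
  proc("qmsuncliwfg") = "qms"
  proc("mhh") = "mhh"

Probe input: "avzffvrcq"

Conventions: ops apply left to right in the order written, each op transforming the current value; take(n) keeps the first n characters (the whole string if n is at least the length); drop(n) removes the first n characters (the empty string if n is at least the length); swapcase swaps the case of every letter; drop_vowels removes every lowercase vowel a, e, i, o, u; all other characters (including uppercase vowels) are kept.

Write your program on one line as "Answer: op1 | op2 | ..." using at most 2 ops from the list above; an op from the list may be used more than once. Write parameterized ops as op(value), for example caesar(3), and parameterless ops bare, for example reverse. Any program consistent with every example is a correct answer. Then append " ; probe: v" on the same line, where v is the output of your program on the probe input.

take(4) | drop_vowels ; probe: "vzf"

Check, running the answer program on each example:
  "mlskuxbvtn" -> "mlsk" -> "mlsk"
  "tknejsvyhmuw" -> "tkne" -> "tkn"
  "ezd" -> "ezd" -> "zd"
  "qmsuncliwfg" -> "qmsu" -> "qms"
  "mhh" -> "mhh" -> "mhh"
  probe: "avzffvrcq" -> "avzf" -> "vzf"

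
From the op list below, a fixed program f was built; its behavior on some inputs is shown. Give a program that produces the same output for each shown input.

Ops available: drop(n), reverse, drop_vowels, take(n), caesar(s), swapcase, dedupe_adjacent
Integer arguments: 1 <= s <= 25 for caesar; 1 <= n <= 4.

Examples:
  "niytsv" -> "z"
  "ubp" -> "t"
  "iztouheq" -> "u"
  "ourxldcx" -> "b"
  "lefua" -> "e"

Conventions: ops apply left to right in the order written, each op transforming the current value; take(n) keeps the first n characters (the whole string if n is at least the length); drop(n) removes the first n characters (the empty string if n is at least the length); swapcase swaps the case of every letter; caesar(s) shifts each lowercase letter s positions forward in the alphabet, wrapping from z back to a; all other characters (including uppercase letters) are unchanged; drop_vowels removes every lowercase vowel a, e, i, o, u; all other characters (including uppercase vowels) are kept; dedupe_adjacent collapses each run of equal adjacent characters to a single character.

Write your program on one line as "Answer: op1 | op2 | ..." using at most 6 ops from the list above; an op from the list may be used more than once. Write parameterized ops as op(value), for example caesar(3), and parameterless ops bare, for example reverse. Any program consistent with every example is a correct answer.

reverse | take(4) | take(2) | take(1) | caesar(4)

Check, running the answer program on each example:
  "niytsv" -> "vstyin" -> "vsty" -> "vs" -> "v" -> "z"
  "ubp" -> "pbu" -> "pbu" -> "pb" -> "p" -> "t"
  "iztouheq" -> "qehuotzi" -> "qehu" -> "qe" -> "q" -> "u"
  "ourxldcx" -> "xcdlxruo" -> "xcdl" -> "xc" -> "x" -> "b"
  "lefua" -> "aufel" -> "aufe" -> "au" -> "a" -> "e"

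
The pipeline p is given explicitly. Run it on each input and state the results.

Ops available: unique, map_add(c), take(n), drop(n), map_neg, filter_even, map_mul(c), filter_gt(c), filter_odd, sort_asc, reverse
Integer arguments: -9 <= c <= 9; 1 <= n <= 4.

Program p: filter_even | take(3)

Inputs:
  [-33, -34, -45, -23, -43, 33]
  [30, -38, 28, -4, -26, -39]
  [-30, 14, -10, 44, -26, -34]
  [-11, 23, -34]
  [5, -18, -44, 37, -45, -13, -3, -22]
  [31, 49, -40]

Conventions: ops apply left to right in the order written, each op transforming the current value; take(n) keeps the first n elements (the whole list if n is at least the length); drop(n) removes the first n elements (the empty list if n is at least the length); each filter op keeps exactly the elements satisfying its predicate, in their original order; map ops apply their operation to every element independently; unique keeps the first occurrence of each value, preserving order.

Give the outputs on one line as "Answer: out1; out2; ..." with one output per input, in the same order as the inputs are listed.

[-34]; [30, -38, 28]; [-30, 14, -10]; [-34]; [-18, -44, -22]; [-40]

Execution, op by op:
  [-33, -34, -45, -23, -43, 33] -> [-34] -> [-34]
  [30, -38, 28, -4, -26, -39] -> [30, -38, 28, -4, -26] -> [30, -38, 28]
  [-30, 14, -10, 44, -26, -34] -> [-30, 14, -10, 44, -26, -34] -> [-30, 14, -10]
  [-11, 23, -34] -> [-34] -> [-34]
  [5, -18, -44, 37, -45, -13, -3, -22] -> [-18, -44, -22] -> [-18, -44, -22]
  [31, 49, -40] -> [-40] -> [-40]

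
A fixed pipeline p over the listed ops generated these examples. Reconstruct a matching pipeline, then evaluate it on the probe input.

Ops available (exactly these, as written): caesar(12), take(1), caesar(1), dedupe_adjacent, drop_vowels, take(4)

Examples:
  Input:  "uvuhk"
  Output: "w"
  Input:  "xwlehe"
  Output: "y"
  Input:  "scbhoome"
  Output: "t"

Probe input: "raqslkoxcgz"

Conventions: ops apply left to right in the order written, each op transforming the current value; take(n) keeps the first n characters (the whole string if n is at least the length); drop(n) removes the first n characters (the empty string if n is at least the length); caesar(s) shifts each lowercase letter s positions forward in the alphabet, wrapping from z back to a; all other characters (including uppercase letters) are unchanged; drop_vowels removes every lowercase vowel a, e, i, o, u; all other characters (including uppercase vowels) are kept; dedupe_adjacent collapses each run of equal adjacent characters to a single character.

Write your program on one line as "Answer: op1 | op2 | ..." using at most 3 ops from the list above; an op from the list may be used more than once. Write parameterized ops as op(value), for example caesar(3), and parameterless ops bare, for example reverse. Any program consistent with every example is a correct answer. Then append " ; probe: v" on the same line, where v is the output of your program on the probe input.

drop_vowels | take(1) | caesar(1) ; probe: "s"

Check, running the answer program on each example:
  "uvuhk" -> "vhk" -> "v" -> "w"
  "xwlehe" -> "xwlh" -> "x" -> "y"
  "scbhoome" -> "scbhm" -> "s" -> "t"
  probe: "raqslkoxcgz" -> "rqslkxcgz" -> "r" -> "s"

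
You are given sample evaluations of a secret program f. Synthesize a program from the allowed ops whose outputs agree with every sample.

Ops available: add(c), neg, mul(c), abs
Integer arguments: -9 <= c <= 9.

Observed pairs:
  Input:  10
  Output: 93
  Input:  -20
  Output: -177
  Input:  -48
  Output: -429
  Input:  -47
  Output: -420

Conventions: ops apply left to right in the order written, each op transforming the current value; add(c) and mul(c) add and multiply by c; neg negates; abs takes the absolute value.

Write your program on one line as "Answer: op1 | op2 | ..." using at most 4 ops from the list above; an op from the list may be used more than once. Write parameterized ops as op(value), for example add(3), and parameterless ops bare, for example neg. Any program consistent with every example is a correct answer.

mul(-9) | neg | add(3)

Check, running the answer program on each example:
  10 -> -90 -> 90 -> 93
  -20 -> 180 -> -180 -> -177
  -48 -> 432 -> -432 -> -429
  -47 -> 423 -> -423 -> -420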